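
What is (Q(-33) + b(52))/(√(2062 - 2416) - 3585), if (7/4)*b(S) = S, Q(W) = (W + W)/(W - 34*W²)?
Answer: -279149610/33678041173 - 77866*I*√354/33678041173 ≈ -0.0082888 - 4.3501e-5*I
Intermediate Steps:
Q(W) = 2*W/(W - 34*W²) (Q(W) = (2*W)/(W - 34*W²) = 2*W/(W - 34*W²))
b(S) = 4*S/7
(Q(-33) + b(52))/(√(2062 - 2416) - 3585) = (-2/(-1 + 34*(-33)) + (4/7)*52)/(√(2062 - 2416) - 3585) = (-2/(-1 - 1122) + 208/7)/(√(-354) - 3585) = (-2/(-1123) + 208/7)/(I*√354 - 3585) = (-2*(-1/1123) + 208/7)/(-3585 + I*√354) = (2/1123 + 208/7)/(-3585 + I*√354) = 233598/(7861*(-3585 + I*√354))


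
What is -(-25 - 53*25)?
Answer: 1350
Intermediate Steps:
-(-25 - 53*25) = -(-25 - 1325) = -1*(-1350) = 1350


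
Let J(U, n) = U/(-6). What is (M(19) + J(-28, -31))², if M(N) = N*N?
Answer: 1203409/9 ≈ 1.3371e+5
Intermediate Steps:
M(N) = N²
J(U, n) = -U/6 (J(U, n) = U*(-⅙) = -U/6)
(M(19) + J(-28, -31))² = (19² - ⅙*(-28))² = (361 + 14/3)² = (1097/3)² = 1203409/9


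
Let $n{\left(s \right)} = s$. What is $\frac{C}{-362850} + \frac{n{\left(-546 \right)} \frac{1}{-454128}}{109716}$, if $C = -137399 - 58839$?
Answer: $\frac{2208125490683}{4082890765600} \approx 0.54082$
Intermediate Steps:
$C = -196238$ ($C = -137399 - 58839 = -196238$)
$\frac{C}{-362850} + \frac{n{\left(-546 \right)} \frac{1}{-454128}}{109716} = - \frac{196238}{-362850} + \frac{\left(-546\right) \frac{1}{-454128}}{109716} = \left(-196238\right) \left(- \frac{1}{362850}\right) + \left(-546\right) \left(- \frac{1}{454128}\right) \frac{1}{109716} = \frac{98119}{181425} + \frac{91}{75688} \cdot \frac{1}{109716} = \frac{98119}{181425} + \frac{91}{8304184608} = \frac{2208125490683}{4082890765600}$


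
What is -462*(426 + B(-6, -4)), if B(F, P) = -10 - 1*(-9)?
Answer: -196350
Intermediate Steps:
B(F, P) = -1 (B(F, P) = -10 + 9 = -1)
-462*(426 + B(-6, -4)) = -462*(426 - 1) = -462*425 = -196350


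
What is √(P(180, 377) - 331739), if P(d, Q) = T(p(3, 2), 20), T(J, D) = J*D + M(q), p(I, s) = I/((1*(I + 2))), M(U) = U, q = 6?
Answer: I*√331721 ≈ 575.95*I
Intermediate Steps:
p(I, s) = I/(2 + I) (p(I, s) = I/((1*(2 + I))) = I/(2 + I))
T(J, D) = 6 + D*J (T(J, D) = J*D + 6 = D*J + 6 = 6 + D*J)
P(d, Q) = 18 (P(d, Q) = 6 + 20*(3/(2 + 3)) = 6 + 20*(3/5) = 6 + 20*(3*(⅕)) = 6 + 20*(⅗) = 6 + 12 = 18)
√(P(180, 377) - 331739) = √(18 - 331739) = √(-331721) = I*√331721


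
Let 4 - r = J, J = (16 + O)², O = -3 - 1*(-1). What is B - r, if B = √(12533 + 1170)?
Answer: 192 + √13703 ≈ 309.06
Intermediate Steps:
O = -2 (O = -3 + 1 = -2)
B = √13703 ≈ 117.06
J = 196 (J = (16 - 2)² = 14² = 196)
r = -192 (r = 4 - 1*196 = 4 - 196 = -192)
B - r = √13703 - 1*(-192) = √13703 + 192 = 192 + √13703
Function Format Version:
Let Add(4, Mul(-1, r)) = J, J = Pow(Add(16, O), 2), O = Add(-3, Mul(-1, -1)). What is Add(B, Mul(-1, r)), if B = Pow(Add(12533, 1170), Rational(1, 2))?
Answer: Add(192, Pow(13703, Rational(1, 2))) ≈ 309.06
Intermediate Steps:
O = -2 (O = Add(-3, 1) = -2)
B = Pow(13703, Rational(1, 2)) ≈ 117.06
J = 196 (J = Pow(Add(16, -2), 2) = Pow(14, 2) = 196)
r = -192 (r = Add(4, Mul(-1, 196)) = Add(4, -196) = -192)
Add(B, Mul(-1, r)) = Add(Pow(13703, Rational(1, 2)), Mul(-1, -192)) = Add(Pow(13703, Rational(1, 2)), 192) = Add(192, Pow(13703, Rational(1, 2)))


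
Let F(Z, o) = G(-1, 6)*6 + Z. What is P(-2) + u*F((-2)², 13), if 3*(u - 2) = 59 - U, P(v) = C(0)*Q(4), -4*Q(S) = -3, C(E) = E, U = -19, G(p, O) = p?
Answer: -56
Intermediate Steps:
Q(S) = ¾ (Q(S) = -¼*(-3) = ¾)
F(Z, o) = -6 + Z (F(Z, o) = -1*6 + Z = -6 + Z)
P(v) = 0 (P(v) = 0*(¾) = 0)
u = 28 (u = 2 + (59 - 1*(-19))/3 = 2 + (59 + 19)/3 = 2 + (⅓)*78 = 2 + 26 = 28)
P(-2) + u*F((-2)², 13) = 0 + 28*(-6 + (-2)²) = 0 + 28*(-6 + 4) = 0 + 28*(-2) = 0 - 56 = -56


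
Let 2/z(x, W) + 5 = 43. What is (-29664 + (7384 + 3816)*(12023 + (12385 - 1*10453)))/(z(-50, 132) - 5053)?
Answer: -1484530192/48003 ≈ -30926.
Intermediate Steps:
z(x, W) = 1/19 (z(x, W) = 2/(-5 + 43) = 2/38 = 2*(1/38) = 1/19)
(-29664 + (7384 + 3816)*(12023 + (12385 - 1*10453)))/(z(-50, 132) - 5053) = (-29664 + (7384 + 3816)*(12023 + (12385 - 1*10453)))/(1/19 - 5053) = (-29664 + 11200*(12023 + (12385 - 10453)))/(-96006/19) = (-29664 + 11200*(12023 + 1932))*(-19/96006) = (-29664 + 11200*13955)*(-19/96006) = (-29664 + 156296000)*(-19/96006) = 156266336*(-19/96006) = -1484530192/48003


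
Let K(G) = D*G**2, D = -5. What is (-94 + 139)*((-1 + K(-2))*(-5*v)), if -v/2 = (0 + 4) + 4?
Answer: -75600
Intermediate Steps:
K(G) = -5*G**2
v = -16 (v = -2*((0 + 4) + 4) = -2*(4 + 4) = -2*8 = -16)
(-94 + 139)*((-1 + K(-2))*(-5*v)) = (-94 + 139)*((-1 - 5*(-2)**2)*(-5*(-16))) = 45*((-1 - 5*4)*80) = 45*((-1 - 20)*80) = 45*(-21*80) = 45*(-1680) = -75600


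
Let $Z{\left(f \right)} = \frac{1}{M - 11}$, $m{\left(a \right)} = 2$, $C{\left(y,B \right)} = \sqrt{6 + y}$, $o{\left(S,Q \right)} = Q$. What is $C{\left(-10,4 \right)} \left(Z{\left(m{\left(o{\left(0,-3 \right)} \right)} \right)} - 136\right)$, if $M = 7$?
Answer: $- \frac{545 i}{2} \approx - 272.5 i$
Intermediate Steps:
$Z{\left(f \right)} = - \frac{1}{4}$ ($Z{\left(f \right)} = \frac{1}{7 - 11} = \frac{1}{-4} = - \frac{1}{4}$)
$C{\left(-10,4 \right)} \left(Z{\left(m{\left(o{\left(0,-3 \right)} \right)} \right)} - 136\right) = \sqrt{6 - 10} \left(- \frac{1}{4} - 136\right) = \sqrt{-4} \left(- \frac{545}{4}\right) = 2 i \left(- \frac{545}{4}\right) = - \frac{545 i}{2}$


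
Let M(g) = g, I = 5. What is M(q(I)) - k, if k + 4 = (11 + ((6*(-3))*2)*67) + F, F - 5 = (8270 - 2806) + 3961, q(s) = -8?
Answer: -7033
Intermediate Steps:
F = 9430 (F = 5 + ((8270 - 2806) + 3961) = 5 + (5464 + 3961) = 5 + 9425 = 9430)
k = 7025 (k = -4 + ((11 + ((6*(-3))*2)*67) + 9430) = -4 + ((11 - 18*2*67) + 9430) = -4 + ((11 - 36*67) + 9430) = -4 + ((11 - 2412) + 9430) = -4 + (-2401 + 9430) = -4 + 7029 = 7025)
M(q(I)) - k = -8 - 1*7025 = -8 - 7025 = -7033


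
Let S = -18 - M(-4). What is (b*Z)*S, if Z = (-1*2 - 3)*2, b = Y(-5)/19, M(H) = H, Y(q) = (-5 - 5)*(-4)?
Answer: 5600/19 ≈ 294.74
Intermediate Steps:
Y(q) = 40 (Y(q) = -10*(-4) = 40)
b = 40/19 ≈ 2.1053
S = -14 (S = -18 - 1*(-4) = -18 + 4 = -14)
Z = -10 (Z = (-2 - 3)*2 = -5*2 = -10)
(b*Z)*S = ((40/19)*(-10))*(-14) = -400/19*(-14) = 5600/19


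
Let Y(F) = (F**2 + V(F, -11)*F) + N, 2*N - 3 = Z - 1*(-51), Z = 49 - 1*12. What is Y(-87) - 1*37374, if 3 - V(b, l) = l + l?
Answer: -63869/2 ≈ -31935.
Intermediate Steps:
Z = 37 (Z = 49 - 12 = 37)
V(b, l) = 3 - 2*l (V(b, l) = 3 - (l + l) = 3 - 2*l)
N = 91/2 (N = 3/2 + (37 - 1*(-51))/2 = 3/2 + (37 + 51)/2 = 3/2 + (1/2)*88 = 3/2 + 44 = 91/2 ≈ 45.500)
Y(F) = 91/2 + F**2 + 25*F (Y(F) = (F**2 + (3 - 2*(-11))*F) + 91/2 = (F**2 + (3 + 22)*F) + 91/2 = (F**2 + 25*F) + 91/2 = 91/2 + F**2 + 25*F)
Y(-87) - 1*37374 = (91/2 + (-87)**2 + 25*(-87)) - 1*37374 = (91/2 + 7569 - 2175) - 37374 = 10879/2 - 37374 = -63869/2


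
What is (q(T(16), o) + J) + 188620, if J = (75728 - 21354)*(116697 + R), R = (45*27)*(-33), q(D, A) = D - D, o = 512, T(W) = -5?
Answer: 4165345768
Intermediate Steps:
q(D, A) = 0
R = -40095 (R = 1215*(-33) = -40095)
J = 4165157148 (J = (75728 - 21354)*(116697 - 40095) = 54374*76602 = 4165157148)
(q(T(16), o) + J) + 188620 = (0 + 4165157148) + 188620 = 4165157148 + 188620 = 4165345768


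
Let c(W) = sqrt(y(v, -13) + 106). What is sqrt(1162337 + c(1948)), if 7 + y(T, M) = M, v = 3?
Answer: sqrt(1162337 + sqrt(86)) ≈ 1078.1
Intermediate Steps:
y(T, M) = -7 + M
c(W) = sqrt(86) (c(W) = sqrt((-7 - 13) + 106) = sqrt(-20 + 106) = sqrt(86))
sqrt(1162337 + c(1948)) = sqrt(1162337 + sqrt(86))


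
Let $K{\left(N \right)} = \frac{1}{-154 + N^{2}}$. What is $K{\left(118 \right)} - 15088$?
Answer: $- \frac{207761759}{13770} \approx -15088.0$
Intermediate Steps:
$K{\left(118 \right)} - 15088 = \frac{1}{-154 + 118^{2}} - 15088 = \frac{1}{-154 + 13924} - 15088 = \frac{1}{13770} - 15088 = - \frac{207761759}{13770}$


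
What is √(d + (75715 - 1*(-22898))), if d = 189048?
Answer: √287661 ≈ 536.34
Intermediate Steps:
√(d + (75715 - 1*(-22898))) = √(189048 + (75715 - 1*(-22898))) = √(189048 + (75715 + 22898)) = √(189048 + 98613) = √287661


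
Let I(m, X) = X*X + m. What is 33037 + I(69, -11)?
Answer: 33227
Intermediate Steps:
I(m, X) = m + X² (I(m, X) = X² + m = m + X²)
33037 + I(69, -11) = 33037 + (69 + (-11)²) = 33037 + (69 + 121) = 33037 + 190 = 33227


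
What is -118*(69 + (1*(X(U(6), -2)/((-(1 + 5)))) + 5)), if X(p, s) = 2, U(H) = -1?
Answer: -26078/3 ≈ -8692.7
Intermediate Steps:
-118*(69 + (1*(X(U(6), -2)/((-(1 + 5)))) + 5)) = -118*(69 + (1*(2/((-(1 + 5)))) + 5)) = -118*(69 + (1*(2/((-1*6))) + 5)) = -118*(69 + (1*(2/(-6)) + 5)) = -118*(69 + (1*(2*(-⅙)) + 5)) = -118*(69 + (1*(-⅓) + 5)) = -118*(69 + (-⅓ + 5)) = -118*(69 + 14/3) = -118*221/3 = -26078/3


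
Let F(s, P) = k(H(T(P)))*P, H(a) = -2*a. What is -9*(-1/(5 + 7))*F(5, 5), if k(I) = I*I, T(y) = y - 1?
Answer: 240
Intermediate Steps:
T(y) = -1 + y
k(I) = I²
F(s, P) = P*(2 - 2*P)² (F(s, P) = (-2*(-1 + P))²*P = (2 - 2*P)²*P = P*(2 - 2*P)²)
-9*(-1/(5 + 7))*F(5, 5) = -9*(-1/(5 + 7))*4*5*(1 - 1*5)² = -9*(-1/12)*4*5*(1 - 5)² = -9*(-1*1/12)*4*5*(-4)² = -(-3)*4*5*16/4 = -(-3)*320/4 = -9*(-80/3) = 240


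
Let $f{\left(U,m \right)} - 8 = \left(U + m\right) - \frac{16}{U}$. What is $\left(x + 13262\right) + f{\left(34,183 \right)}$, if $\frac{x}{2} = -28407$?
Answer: $- \frac{736567}{17} \approx -43328.0$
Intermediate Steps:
$x = -56814$ ($x = 2 \left(-28407\right) = -56814$)
$f{\left(U,m \right)} = 8 + U + m - \frac{16}{U}$ ($f{\left(U,m \right)} = 8 - \left(- U - m + \frac{16}{U}\right) = 8 + \left(U + m - \frac{16}{U}\right) = 8 + U + m - \frac{16}{U}$)
$\left(x + 13262\right) + f{\left(34,183 \right)} = \left(-56814 + 13262\right) + \left(8 + 34 + 183 - \frac{16}{34}\right) = -43552 + \left(8 + 34 + 183 - \frac{8}{17}\right) = -43552 + \frac{3817}{17} = - \frac{736567}{17}$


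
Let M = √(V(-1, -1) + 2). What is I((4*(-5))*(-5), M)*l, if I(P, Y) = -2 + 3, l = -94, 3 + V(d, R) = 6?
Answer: -94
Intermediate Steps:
V(d, R) = 3 (V(d, R) = -3 + 6 = 3)
M = √5 (M = √(3 + 2) = √5 ≈ 2.2361)
I(P, Y) = 1
I((4*(-5))*(-5), M)*l = 1*(-94) = -94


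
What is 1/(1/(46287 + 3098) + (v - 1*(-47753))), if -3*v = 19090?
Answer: 148155/6132086068 ≈ 2.4161e-5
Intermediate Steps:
v = -19090/3 (v = -⅓*19090 = -19090/3 ≈ -6363.3)
1/(1/(46287 + 3098) + (v - 1*(-47753))) = 1/(1/(46287 + 3098) + (-19090/3 - 1*(-47753))) = 1/(1/49385 + (-19090/3 + 47753)) = 1/(1/49385 + 124169/3) = 1/(6132086068/148155) = 148155/6132086068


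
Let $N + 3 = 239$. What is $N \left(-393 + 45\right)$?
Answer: $-82128$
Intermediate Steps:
$N = 236$ ($N = -3 + 239 = 236$)
$N \left(-393 + 45\right) = 236 \left(-393 + 45\right) = 236 \left(-348\right) = -82128$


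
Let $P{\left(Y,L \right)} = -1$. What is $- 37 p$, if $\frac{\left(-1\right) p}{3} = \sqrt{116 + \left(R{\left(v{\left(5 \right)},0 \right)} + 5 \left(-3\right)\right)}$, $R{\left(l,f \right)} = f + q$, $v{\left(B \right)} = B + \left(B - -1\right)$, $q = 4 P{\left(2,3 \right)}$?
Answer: $111 \sqrt{97} \approx 1093.2$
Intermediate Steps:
$q = -4$ ($q = 4 \left(-1\right) = -4$)
$v{\left(B \right)} = 1 + 2 B$ ($v{\left(B \right)} = B + \left(B + 1\right) = B + \left(1 + B\right) = 1 + 2 B$)
$R{\left(l,f \right)} = -4 + f$ ($R{\left(l,f \right)} = f - 4 = -4 + f$)
$p = - 3 \sqrt{97}$ ($p = - 3 \sqrt{116 + \left(\left(-4 + 0\right) + 5 \left(-3\right)\right)} = - 3 \sqrt{116 - 19} = - 3 \sqrt{97} \approx -29.547$)
$- 37 p = - 37 \left(- 3 \sqrt{97}\right) = 111 \sqrt{97}$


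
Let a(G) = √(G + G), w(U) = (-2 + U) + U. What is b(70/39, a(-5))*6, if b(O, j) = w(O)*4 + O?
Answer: 636/13 ≈ 48.923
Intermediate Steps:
w(U) = -2 + 2*U
a(G) = √2*√G (a(G) = √(2*G) = √2*√G)
b(O, j) = -8 + 9*O (b(O, j) = (-2 + 2*O)*4 + O = (-8 + 8*O) + O = -8 + 9*O)
b(70/39, a(-5))*6 = (-8 + 9*(70/39))*6 = (-8 + 210/13)*6 = (106/13)*6 = 636/13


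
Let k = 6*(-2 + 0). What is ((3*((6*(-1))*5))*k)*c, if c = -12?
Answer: -12960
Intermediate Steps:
k = -12 (k = 6*(-2) = -12)
((3*((6*(-1))*5))*k)*c = ((3*((6*(-1))*5))*(-12))*(-12) = ((3*(-6*5))*(-12))*(-12) = ((3*(-30))*(-12))*(-12) = -90*(-12)*(-12) = 1080*(-12) = -12960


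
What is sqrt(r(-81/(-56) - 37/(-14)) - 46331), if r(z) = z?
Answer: I*sqrt(36320298)/28 ≈ 215.24*I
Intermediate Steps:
sqrt(r(-81/(-56) - 37/(-14)) - 46331) = sqrt((-81/(-56) - 37/(-14)) - 46331) = sqrt((-81*(-1/56) - 37*(-1/14)) - 46331) = sqrt((81/56 + 37/14) - 46331) = sqrt(229/56 - 46331) = sqrt(-2594307/56) = I*sqrt(36320298)/28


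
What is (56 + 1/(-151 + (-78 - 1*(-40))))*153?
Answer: 179911/21 ≈ 8567.2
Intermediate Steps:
(56 + 1/(-151 + (-78 - 1*(-40))))*153 = (56 + 1/(-151 + (-78 + 40)))*153 = (56 + 1/(-151 - 38))*153 = (56 + 1/(-189))*153 = (56 - 1/189)*153 = (10583/189)*153 = 179911/21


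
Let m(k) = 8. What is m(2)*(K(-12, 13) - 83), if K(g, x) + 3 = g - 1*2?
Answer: -800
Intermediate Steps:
K(g, x) = -5 + g (K(g, x) = -3 + (g - 1*2) = -3 + (g - 2) = -3 + (-2 + g) = -5 + g)
m(2)*(K(-12, 13) - 83) = 8*((-5 - 12) - 83) = 8*(-17 - 83) = 8*(-100) = -800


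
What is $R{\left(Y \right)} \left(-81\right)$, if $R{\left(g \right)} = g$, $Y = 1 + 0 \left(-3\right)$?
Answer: $-81$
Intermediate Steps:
$Y = 1$ ($Y = 1 + 0 = 1$)
$R{\left(Y \right)} \left(-81\right) = 1 \left(-81\right) = -81$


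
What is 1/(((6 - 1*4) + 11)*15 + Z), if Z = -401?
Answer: -1/206 ≈ -0.0048544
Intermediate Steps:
1/(((6 - 1*4) + 11)*15 + Z) = 1/(((6 - 1*4) + 11)*15 - 401) = 1/(((6 - 4) + 11)*15 - 401) = 1/((2 + 11)*15 - 401) = 1/(13*15 - 401) = 1/(195 - 401) = 1/(-206) = -1/206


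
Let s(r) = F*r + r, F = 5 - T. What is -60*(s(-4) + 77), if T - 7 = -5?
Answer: -3660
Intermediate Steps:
T = 2 (T = 7 - 5 = 2)
F = 3 (F = 5 - 1*2 = 5 - 2 = 3)
s(r) = 4*r (s(r) = 3*r + r = 4*r)
-60*(s(-4) + 77) = -60*(4*(-4) + 77) = -60*(-16 + 77) = -60*61 = -3660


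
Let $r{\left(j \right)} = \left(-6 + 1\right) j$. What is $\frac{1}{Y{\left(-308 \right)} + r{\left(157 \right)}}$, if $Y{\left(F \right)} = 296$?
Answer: $- \frac{1}{489} \approx -0.002045$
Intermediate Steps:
$r{\left(j \right)} = - 5 j$
$\frac{1}{Y{\left(-308 \right)} + r{\left(157 \right)}} = \frac{1}{296 - 785} = \frac{1}{-489} = - \frac{1}{489}$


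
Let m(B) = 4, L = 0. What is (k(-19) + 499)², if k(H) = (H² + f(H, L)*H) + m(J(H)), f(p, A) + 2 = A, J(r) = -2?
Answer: 813604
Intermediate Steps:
f(p, A) = -2 + A
k(H) = 4 + H² - 2*H (k(H) = (H² + (-2 + 0)*H) + 4 = (H² - 2*H) + 4 = 4 + H² - 2*H)
(k(-19) + 499)² = ((4 + (-19)² - 2*(-19)) + 499)² = ((4 + 361 + 38) + 499)² = (403 + 499)² = 902² = 813604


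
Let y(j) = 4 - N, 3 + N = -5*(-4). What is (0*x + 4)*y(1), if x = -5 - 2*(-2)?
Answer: -52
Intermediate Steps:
N = 17 (N = -3 - 5*(-4) = -3 + 20 = 17)
x = -1 (x = -5 - 1*(-4) = -5 + 4 = -1)
y(j) = -13 (y(j) = 4 - 1*17 = 4 - 17 = -13)
(0*x + 4)*y(1) = (0*(-1) + 4)*(-13) = (0 + 4)*(-13) = 4*(-13) = -52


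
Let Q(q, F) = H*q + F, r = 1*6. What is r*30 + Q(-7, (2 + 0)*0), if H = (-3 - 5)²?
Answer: -268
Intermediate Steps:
r = 6
H = 64 (H = (-8)² = 64)
Q(q, F) = F + 64*q (Q(q, F) = 64*q + F = F + 64*q)
r*30 + Q(-7, (2 + 0)*0) = 6*30 + ((2 + 0)*0 + 64*(-7)) = 180 + (2*0 - 448) = 180 + (0 - 448) = 180 - 448 = -268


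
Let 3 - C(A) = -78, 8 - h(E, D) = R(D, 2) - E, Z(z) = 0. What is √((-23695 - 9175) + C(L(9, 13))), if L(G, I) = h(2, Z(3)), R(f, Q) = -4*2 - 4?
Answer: I*√32789 ≈ 181.08*I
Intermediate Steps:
R(f, Q) = -12 (R(f, Q) = -8 - 4 = -12)
h(E, D) = 20 + E (h(E, D) = 8 - (-12 - E) = 8 + (12 + E) = 20 + E)
L(G, I) = 22 (L(G, I) = 20 + 2 = 22)
C(A) = 81 (C(A) = 3 - 1*(-78) = 3 + 78 = 81)
√((-23695 - 9175) + C(L(9, 13))) = √((-23695 - 9175) + 81) = √(-32870 + 81) = √(-32789) = I*√32789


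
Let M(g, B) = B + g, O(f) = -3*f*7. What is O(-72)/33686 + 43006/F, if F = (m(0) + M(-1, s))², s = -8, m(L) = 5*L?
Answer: 724411294/1364283 ≈ 530.98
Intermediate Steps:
O(f) = -21*f
F = 81 (F = (5*0 + (-8 - 1))² = (0 - 9)² = (-9)² = 81)
O(-72)/33686 + 43006/F = -21*(-72)/33686 + 43006/81 = 1512*(1/33686) + 43006*(1/81) = 756/16843 + 43006/81 = 724411294/1364283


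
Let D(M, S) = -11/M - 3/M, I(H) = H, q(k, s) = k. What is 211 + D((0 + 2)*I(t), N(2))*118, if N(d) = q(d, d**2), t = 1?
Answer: -615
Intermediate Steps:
N(d) = d
D(M, S) = -14/M
211 + D((0 + 2)*I(t), N(2))*118 = 211 - 14/(0 + 2)*118 = 211 - 14/(2*1)*118 = 211 - 14/2*118 = 211 - 14*1/2*118 = 211 - 7*118 = 211 - 826 = -615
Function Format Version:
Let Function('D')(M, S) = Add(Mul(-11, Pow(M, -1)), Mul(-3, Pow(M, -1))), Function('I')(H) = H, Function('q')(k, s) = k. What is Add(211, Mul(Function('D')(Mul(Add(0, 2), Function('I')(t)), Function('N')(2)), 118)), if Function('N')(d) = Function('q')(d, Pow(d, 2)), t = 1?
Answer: -615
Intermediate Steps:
Function('N')(d) = d
Function('D')(M, S) = Mul(-14, Pow(M, -1))
Add(211, Mul(Function('D')(Mul(Add(0, 2), Function('I')(t)), Function('N')(2)), 118)) = Add(211, Mul(Mul(-14, Pow(Mul(Add(0, 2), 1), -1)), 118)) = Add(211, Mul(Mul(-14, Pow(Mul(2, 1), -1)), 118)) = Add(211, Mul(Mul(-14, Pow(2, -1)), 118)) = Add(211, Mul(Mul(-14, Rational(1, 2)), 118)) = Add(211, Mul(-7, 118)) = Add(211, -826) = -615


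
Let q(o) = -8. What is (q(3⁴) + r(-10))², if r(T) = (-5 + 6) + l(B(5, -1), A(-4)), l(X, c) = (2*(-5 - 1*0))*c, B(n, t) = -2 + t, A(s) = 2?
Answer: 729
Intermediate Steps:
l(X, c) = -10*c (l(X, c) = (2*(-5 + 0))*c = (2*(-5))*c = -10*c)
r(T) = -19 (r(T) = (-5 + 6) - 10*2 = 1 - 20 = -19)
(q(3⁴) + r(-10))² = (-8 - 19)² = (-27)² = 729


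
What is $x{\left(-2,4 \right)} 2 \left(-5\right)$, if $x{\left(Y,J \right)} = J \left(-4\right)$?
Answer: $160$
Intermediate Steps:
$x{\left(Y,J \right)} = - 4 J$
$x{\left(-2,4 \right)} 2 \left(-5\right) = \left(-4\right) 4 \cdot 2 \left(-5\right) = \left(-16\right) 2 \left(-5\right) = \left(-32\right) \left(-5\right) = 160$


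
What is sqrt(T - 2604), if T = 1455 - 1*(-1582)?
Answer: sqrt(433) ≈ 20.809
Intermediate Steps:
T = 3037 (T = 1455 + 1582 = 3037)
sqrt(T - 2604) = sqrt(3037 - 2604) = sqrt(433)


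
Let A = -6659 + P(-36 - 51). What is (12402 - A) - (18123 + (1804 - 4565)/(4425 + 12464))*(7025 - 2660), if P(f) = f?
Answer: -1335700907318/16889 ≈ -7.9087e+7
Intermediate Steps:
A = -6746 (A = -6659 + (-36 - 51) = -6659 - 87 = -6746)
(12402 - A) - (18123 + (1804 - 4565)/(4425 + 12464))*(7025 - 2660) = (12402 - 1*(-6746)) - (18123 + (1804 - 4565)/(4425 + 12464))*(7025 - 2660) = (12402 + 6746) - (18123 - 2761/16889)*4365 = 19148 - (18123 - 2761*1/16889)*4365 = 19148 - (18123 - 2761/16889)*4365 = 19148 - 306076586*4365/16889 = 19148 - 1*1336024297890/16889 = 19148 - 1336024297890/16889 = -1335700907318/16889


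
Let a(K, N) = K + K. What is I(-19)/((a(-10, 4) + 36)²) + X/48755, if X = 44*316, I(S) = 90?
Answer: 3973687/6240640 ≈ 0.63674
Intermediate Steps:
X = 13904
a(K, N) = 2*K
I(-19)/((a(-10, 4) + 36)²) + X/48755 = 90/((2*(-10) + 36)²) + 13904/48755 = 90/((-20 + 36)²) + 13904*(1/48755) = 90/(16²) + 13904/48755 = 90/256 + 13904/48755 = 90*(1/256) + 13904/48755 = 45/128 + 13904/48755 = 3973687/6240640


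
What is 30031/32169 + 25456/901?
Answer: 845951995/28984269 ≈ 29.187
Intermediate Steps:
30031/32169 + 25456/901 = 845951995/28984269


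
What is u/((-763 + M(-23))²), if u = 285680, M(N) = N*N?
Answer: 71420/13689 ≈ 5.2173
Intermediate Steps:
M(N) = N²
u/((-763 + M(-23))²) = 285680/((-763 + (-23)²)²) = 285680/((-763 + 529)²) = 285680/((-234)²) = 285680/54756 = 285680*(1/54756) = 71420/13689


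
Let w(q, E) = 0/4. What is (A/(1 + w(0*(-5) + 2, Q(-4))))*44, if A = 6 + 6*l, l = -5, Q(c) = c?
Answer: -1056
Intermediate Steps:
w(q, E) = 0 (w(q, E) = 0*(1/4) = 0)
A = -24 (A = 6 + 6*(-5) = 6 - 30 = -24)
(A/(1 + w(0*(-5) + 2, Q(-4))))*44 = (-24/(1 + 0))*44 = (-24/1)*44 = (1*(-24))*44 = -24*44 = -1056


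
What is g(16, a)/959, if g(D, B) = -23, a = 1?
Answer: -23/959 ≈ -0.023983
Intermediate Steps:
g(16, a)/959 = -23/959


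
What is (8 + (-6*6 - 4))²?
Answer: 1024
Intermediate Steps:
(8 + (-6*6 - 4))² = (8 + (-36 - 4))² = (8 - 40)² = (-32)² = 1024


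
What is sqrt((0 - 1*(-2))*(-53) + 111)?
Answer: sqrt(5) ≈ 2.2361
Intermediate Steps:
sqrt((0 - 1*(-2))*(-53) + 111) = sqrt((0 + 2)*(-53) + 111) = sqrt(2*(-53) + 111) = sqrt(-106 + 111) = sqrt(5)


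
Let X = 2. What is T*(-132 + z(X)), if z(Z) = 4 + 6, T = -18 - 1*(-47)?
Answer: -3538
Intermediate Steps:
T = 29 (T = -18 + 47 = 29)
z(Z) = 10
T*(-132 + z(X)) = 29*(-132 + 10) = 29*(-122) = -3538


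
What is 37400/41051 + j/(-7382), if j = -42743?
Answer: 2030729693/303038482 ≈ 6.7012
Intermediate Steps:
37400/41051 + j/(-7382) = 37400/41051 - 42743/(-7382) = 37400*(1/41051) - 42743*(-1/7382) = 37400/41051 + 42743/7382 = 2030729693/303038482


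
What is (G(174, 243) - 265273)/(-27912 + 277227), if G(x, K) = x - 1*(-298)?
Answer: -88267/83105 ≈ -1.0621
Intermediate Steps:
G(x, K) = 298 + x (G(x, K) = x + 298 = 298 + x)
(G(174, 243) - 265273)/(-27912 + 277227) = ((298 + 174) - 265273)/(-27912 + 277227) = (472 - 265273)/249315 = -264801*1/249315 = -88267/83105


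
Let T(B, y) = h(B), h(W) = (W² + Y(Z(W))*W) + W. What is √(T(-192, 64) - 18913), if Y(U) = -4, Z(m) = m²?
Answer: √18527 ≈ 136.11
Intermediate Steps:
h(W) = W² - 3*W (h(W) = (W² - 4*W) + W = W² - 3*W)
T(B, y) = B*(-3 + B)
√(T(-192, 64) - 18913) = √(-192*(-3 - 192) - 18913) = √(-192*(-195) - 18913) = √(37440 - 18913) = √18527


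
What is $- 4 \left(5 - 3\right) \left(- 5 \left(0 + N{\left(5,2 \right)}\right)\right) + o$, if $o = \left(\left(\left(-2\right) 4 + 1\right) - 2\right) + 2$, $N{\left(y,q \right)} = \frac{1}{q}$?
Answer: $13$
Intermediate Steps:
$o = -7$ ($o = \left(\left(-8 + 1\right) - 2\right) + 2 = \left(-7 - 2\right) + 2 = -9 + 2 = -7$)
$- 4 \left(5 - 3\right) \left(- 5 \left(0 + N{\left(5,2 \right)}\right)\right) + o = - 4 \left(5 - 3\right) \left(- 5 \left(0 + \frac{1}{2}\right)\right) - 7 = \left(-4\right) 2 \left(- 5 \left(0 + \frac{1}{2}\right)\right) - 7 = - 8 \left(\left(-5\right) \frac{1}{2}\right) - 7 = \left(-8\right) \left(- \frac{5}{2}\right) - 7 = 20 - 7 = 13$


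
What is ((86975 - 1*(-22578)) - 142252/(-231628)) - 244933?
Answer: -7839414097/57907 ≈ -1.3538e+5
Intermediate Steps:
((86975 - 1*(-22578)) - 142252/(-231628)) - 244933 = ((86975 + 22578) - 142252*(-1/231628)) - 244933 = (109553 + 35563/57907) - 244933 = 6343921134/57907 - 244933 = -7839414097/57907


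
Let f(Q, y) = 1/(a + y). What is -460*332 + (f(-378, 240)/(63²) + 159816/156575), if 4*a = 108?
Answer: -25340069018034457/165926128725 ≈ -1.5272e+5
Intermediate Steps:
a = 27 (a = (¼)*108 = 27)
f(Q, y) = 1/(27 + y)
-460*332 + (f(-378, 240)/(63²) + 159816/156575) = -460*332 + (1/((27 + 240)*(63²)) + 159816/156575) = -152720 + (1/(267*3969) + 159816*(1/156575)) = -152720 + ((1/267)*(1/3969) + 159816/156575) = -152720 + (1/1059723 + 159816/156575) = -152720 + 169360847543/165926128725 = -25340069018034457/165926128725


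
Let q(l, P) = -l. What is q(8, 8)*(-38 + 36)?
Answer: 16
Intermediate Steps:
q(8, 8)*(-38 + 36) = (-1*8)*(-38 + 36) = -8*(-2) = 16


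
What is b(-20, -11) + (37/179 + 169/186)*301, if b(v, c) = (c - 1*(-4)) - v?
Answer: 11609855/33294 ≈ 348.71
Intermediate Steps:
b(v, c) = 4 + c - v (b(v, c) = (c + 4) - v = (4 + c) - v = 4 + c - v)
b(-20, -11) + (37/179 + 169/186)*301 = (4 - 11 - 1*(-20)) + (37/179 + 169/186)*301 = (4 - 11 + 20) + (37*(1/179) + 169*(1/186))*301 = 13 + (37/179 + 169/186)*301 = 13 + (37133/33294)*301 = 13 + 11177033/33294 = 11609855/33294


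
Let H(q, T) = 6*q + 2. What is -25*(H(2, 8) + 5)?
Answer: -475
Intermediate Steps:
H(q, T) = 2 + 6*q
-25*(H(2, 8) + 5) = -25*((2 + 6*2) + 5) = -25*((2 + 12) + 5) = -25*(14 + 5) = -25*19 = -475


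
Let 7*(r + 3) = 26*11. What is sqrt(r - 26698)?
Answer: I*sqrt(1306347)/7 ≈ 163.28*I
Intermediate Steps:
r = 265/7 (r = -3 + (26*11)/7 = -3 + (1/7)*286 = -3 + 286/7 = 265/7 ≈ 37.857)
sqrt(r - 26698) = sqrt(265/7 - 26698) = sqrt(-186621/7) = I*sqrt(1306347)/7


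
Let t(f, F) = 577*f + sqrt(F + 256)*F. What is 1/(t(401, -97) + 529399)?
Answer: 253592/192926208715 + 97*sqrt(159)/578778626145 ≈ 1.3166e-6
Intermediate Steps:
t(f, F) = 577*f + F*sqrt(256 + F) (t(f, F) = 577*f + sqrt(256 + F)*F = 577*f + F*sqrt(256 + F))
1/(t(401, -97) + 529399) = 1/((577*401 - 97*sqrt(256 - 97)) + 529399) = 1/((231377 - 97*sqrt(159)) + 529399) = 1/(760776 - 97*sqrt(159))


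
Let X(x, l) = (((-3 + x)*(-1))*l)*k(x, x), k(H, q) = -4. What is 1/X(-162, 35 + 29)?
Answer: -1/42240 ≈ -2.3674e-5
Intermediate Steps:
X(x, l) = -4*l*(3 - x) (X(x, l) = (((-3 + x)*(-1))*l)*(-4) = ((3 - x)*l)*(-4) = (l*(3 - x))*(-4) = -4*l*(3 - x))
1/X(-162, 35 + 29) = 1/(4*(35 + 29)*(-3 - 162)) = 1/(4*64*(-165)) = 1/(-42240) = -1/42240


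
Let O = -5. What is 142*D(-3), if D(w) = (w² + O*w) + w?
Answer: 2982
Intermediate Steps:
D(w) = w² - 4*w (D(w) = (w² - 5*w) + w = w² - 4*w)
142*D(-3) = 142*(-3*(-4 - 3)) = 142*(-3*(-7)) = 142*21 = 2982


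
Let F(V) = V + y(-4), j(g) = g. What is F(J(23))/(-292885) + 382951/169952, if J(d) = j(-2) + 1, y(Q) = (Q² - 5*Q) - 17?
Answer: 112157544499/49776391520 ≈ 2.2532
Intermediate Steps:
y(Q) = -17 + Q² - 5*Q
J(d) = -1 (J(d) = -2 + 1 = -1)
F(V) = 19 + V (F(V) = V + (-17 + (-4)² - 5*(-4)) = V + (-17 + 16 + 20) = V + 19 = 19 + V)
F(J(23))/(-292885) + 382951/169952 = (19 - 1)/(-292885) + 382951/169952 = 18*(-1/292885) + 382951*(1/169952) = -18/292885 + 382951/169952 = 112157544499/49776391520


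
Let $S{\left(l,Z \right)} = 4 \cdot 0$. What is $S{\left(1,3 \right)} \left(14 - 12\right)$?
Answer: $0$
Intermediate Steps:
$S{\left(l,Z \right)} = 0$
$S{\left(1,3 \right)} \left(14 - 12\right) = 0 \left(14 - 12\right) = 0 \cdot 2 = 0$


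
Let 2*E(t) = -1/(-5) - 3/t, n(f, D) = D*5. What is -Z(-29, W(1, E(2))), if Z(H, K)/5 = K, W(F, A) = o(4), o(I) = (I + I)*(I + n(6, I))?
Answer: -960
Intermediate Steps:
n(f, D) = 5*D
E(t) = ⅒ - 3/(2*t) (E(t) = (-1/(-5) - 3/t)/2 = (-1*(-⅕) - 3/t)/2 = (⅕ - 3/t)/2 = ⅒ - 3/(2*t))
o(I) = 12*I² (o(I) = (I + I)*(I + 5*I) = (2*I)*(6*I) = 12*I²)
W(F, A) = 192 (W(F, A) = 12*4² = 12*16 = 192)
Z(H, K) = 5*K
-Z(-29, W(1, E(2))) = -5*192 = -1*960 = -960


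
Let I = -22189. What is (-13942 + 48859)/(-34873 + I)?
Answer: -339/554 ≈ -0.61191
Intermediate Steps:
(-13942 + 48859)/(-34873 + I) = (-13942 + 48859)/(-34873 - 22189) = 34917/(-57062) = 34917*(-1/57062) = -339/554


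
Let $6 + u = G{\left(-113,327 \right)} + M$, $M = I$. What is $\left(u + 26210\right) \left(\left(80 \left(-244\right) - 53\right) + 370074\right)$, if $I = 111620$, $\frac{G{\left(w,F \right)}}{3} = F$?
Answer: $48651291305$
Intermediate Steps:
$G{\left(w,F \right)} = 3 F$
$M = 111620$
$u = 112595$ ($u = -6 + \left(3 \cdot 327 + 111620\right) = -6 + \left(981 + 111620\right) = -6 + 112601 = 112595$)
$\left(u + 26210\right) \left(\left(80 \left(-244\right) - 53\right) + 370074\right) = \left(112595 + 26210\right) \left(\left(80 \left(-244\right) - 53\right) + 370074\right) = 138805 \left(\left(-19520 - 53\right) + 370074\right) = 138805 \left(-19573 + 370074\right) = 138805 \cdot 350501 = 48651291305$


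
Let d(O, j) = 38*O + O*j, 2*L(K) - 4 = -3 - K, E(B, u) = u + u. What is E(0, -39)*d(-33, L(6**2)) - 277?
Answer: 52490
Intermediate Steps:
E(B, u) = 2*u
L(K) = 1/2 - K/2 (L(K) = 2 + (-3 - K)/2 = 2 + (-3/2 - K/2) = 1/2 - K/2)
E(0, -39)*d(-33, L(6**2)) - 277 = (2*(-39))*(-33*(38 + (1/2 - 1/2*6**2))) - 277 = -(-2574)*(38 + (1/2 - 1/2*36)) - 277 = -(-2574)*(38 + (1/2 - 18)) - 277 = -(-2574)*(38 - 35/2) - 277 = -(-2574)*41/2 - 277 = -78*(-1353/2) - 277 = 52767 - 277 = 52490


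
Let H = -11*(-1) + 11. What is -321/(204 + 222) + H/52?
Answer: -305/923 ≈ -0.33044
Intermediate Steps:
H = 22 (H = 11 + 11 = 22)
-321/(204 + 222) + H/52 = -321/(204 + 222) + 22/52 = -321/426 + 22*(1/52) = -321*1/426 + 11/26 = -107/142 + 11/26 = -305/923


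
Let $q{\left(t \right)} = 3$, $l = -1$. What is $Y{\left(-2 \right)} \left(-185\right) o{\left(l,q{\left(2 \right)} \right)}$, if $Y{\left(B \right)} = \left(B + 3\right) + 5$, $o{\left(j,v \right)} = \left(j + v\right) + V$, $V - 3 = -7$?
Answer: $2220$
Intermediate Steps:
$V = -4$ ($V = 3 - 7 = -4$)
$o{\left(j,v \right)} = -4 + j + v$ ($o{\left(j,v \right)} = \left(j + v\right) - 4 = -4 + j + v$)
$Y{\left(B \right)} = 8 + B$ ($Y{\left(B \right)} = \left(3 + B\right) + 5 = 8 + B$)
$Y{\left(-2 \right)} \left(-185\right) o{\left(l,q{\left(2 \right)} \right)} = \left(8 - 2\right) \left(-185\right) \left(-4 - 1 + 3\right) = 6 \left(-185\right) \left(-2\right) = \left(-1110\right) \left(-2\right) = 2220$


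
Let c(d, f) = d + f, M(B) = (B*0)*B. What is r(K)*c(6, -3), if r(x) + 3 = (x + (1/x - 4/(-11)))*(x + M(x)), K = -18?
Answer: 10410/11 ≈ 946.36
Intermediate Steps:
M(B) = 0 (M(B) = 0*B = 0)
r(x) = -3 + x*(4/11 + x + 1/x) (r(x) = -3 + (x + (1/x - 4/(-11)))*(x + 0) = -3 + (x + (1/x - 4*(-1/11)))*x = -3 + (x + (1/x + 4/11))*x = -3 + (x + (4/11 + 1/x))*x = -3 + (4/11 + x + 1/x)*x = -3 + x*(4/11 + x + 1/x))
r(K)*c(6, -3) = (-2 + (-18)² + (4/11)*(-18))*(6 - 3) = (-2 + 324 - 72/11)*3 = (3470/11)*3 = 10410/11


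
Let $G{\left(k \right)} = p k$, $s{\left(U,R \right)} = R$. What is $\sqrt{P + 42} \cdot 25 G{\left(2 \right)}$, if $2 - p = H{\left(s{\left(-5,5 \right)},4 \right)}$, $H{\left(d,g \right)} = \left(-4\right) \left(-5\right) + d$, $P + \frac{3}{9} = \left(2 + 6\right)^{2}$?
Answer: $- \frac{1150 \sqrt{951}}{3} \approx -11821.0$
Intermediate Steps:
$P = \frac{191}{3}$ ($P = - \frac{1}{3} + \left(2 + 6\right)^{2} = - \frac{1}{3} + 8^{2} = - \frac{1}{3} + 64 = \frac{191}{3} \approx 63.667$)
$H{\left(d,g \right)} = 20 + d$
$p = -23$ ($p = 2 - \left(20 + 5\right) = 2 - 25 = -23$)
$G{\left(k \right)} = - 23 k$
$\sqrt{P + 42} \cdot 25 G{\left(2 \right)} = \sqrt{\frac{191}{3} + 42} \cdot 25 \left(\left(-23\right) 2\right) = \sqrt{\frac{317}{3}} \cdot 25 \left(-46\right) = \frac{\sqrt{951}}{3} \cdot 25 \left(-46\right) = \frac{25 \sqrt{951}}{3} \left(-46\right) = - \frac{1150 \sqrt{951}}{3}$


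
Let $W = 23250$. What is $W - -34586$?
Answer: $57836$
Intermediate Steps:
$W - -34586 = 23250 - -34586 = 23250 + 34586 = 57836$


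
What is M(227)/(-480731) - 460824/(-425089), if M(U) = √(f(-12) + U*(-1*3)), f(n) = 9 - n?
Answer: 65832/60727 - 2*I*√165/480731 ≈ 1.0841 - 5.344e-5*I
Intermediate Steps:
M(U) = √(21 - 3*U) (M(U) = √((9 - 1*(-12)) + U*(-1*3)) = √((9 + 12) + U*(-3)) = √(21 - 3*U))
M(227)/(-480731) - 460824/(-425089) = √(21 - 3*227)/(-480731) - 460824/(-425089) = √(21 - 681)*(-1/480731) - 460824*(-1/425089) = √(-660)*(-1/480731) + 65832/60727 = (2*I*√165)*(-1/480731) + 65832/60727 = -2*I*√165/480731 + 65832/60727 = 65832/60727 - 2*I*√165/480731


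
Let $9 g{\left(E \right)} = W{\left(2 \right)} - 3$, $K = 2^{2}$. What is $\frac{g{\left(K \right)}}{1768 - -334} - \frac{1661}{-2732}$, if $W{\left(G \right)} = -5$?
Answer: $\frac{15700471}{25841988} \approx 0.60756$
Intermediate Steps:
$K = 4$
$g{\left(E \right)} = - \frac{8}{9}$ ($g{\left(E \right)} = \frac{-5 - 3}{9} = \frac{1}{9} \left(-8\right) = - \frac{8}{9}$)
$\frac{g{\left(K \right)}}{1768 - -334} - \frac{1661}{-2732} = - \frac{8}{9 \left(1768 - -334\right)} - \frac{1661}{-2732} = - \frac{8}{9 \left(1768 + 334\right)} - - \frac{1661}{2732} = - \frac{8}{9 \cdot 2102} + \frac{1661}{2732} = \left(- \frac{8}{9}\right) \frac{1}{2102} + \frac{1661}{2732} = - \frac{4}{9459} + \frac{1661}{2732} = \frac{15700471}{25841988}$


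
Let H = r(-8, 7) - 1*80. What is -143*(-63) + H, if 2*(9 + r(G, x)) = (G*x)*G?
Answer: 9144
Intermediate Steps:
r(G, x) = -9 + x*G**2/2 (r(G, x) = -9 + ((G*x)*G)/2 = -9 + (x*G**2)/2 = -9 + x*G**2/2)
H = 135 (H = (-9 + (1/2)*7*(-8)**2) - 1*80 = (-9 + (1/2)*7*64) - 80 = (-9 + 224) - 80 = 215 - 80 = 135)
-143*(-63) + H = -143*(-63) + 135 = 9009 + 135 = 9144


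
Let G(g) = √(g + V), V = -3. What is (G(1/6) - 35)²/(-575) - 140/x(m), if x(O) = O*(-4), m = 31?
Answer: -106573/106950 + 7*I*√102/345 ≈ -0.99648 + 0.20492*I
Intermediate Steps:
x(O) = -4*O
G(g) = √(-3 + g) (G(g) = √(g - 3) = √(-3 + g))
(G(1/6) - 35)²/(-575) - 140/x(m) = (√(-3 + 1/6) - 35)²/(-575) - 140/((-4*31)) = (√(-3 + ⅙) - 35)²*(-1/575) - 140/(-124) = (√(-17/6) - 35)²*(-1/575) - 140*(-1/124) = (I*√102/6 - 35)²*(-1/575) + 35/31 = (-35 + I*√102/6)²*(-1/575) + 35/31 = -(-35 + I*√102/6)²/575 + 35/31 = 35/31 - (-35 + I*√102/6)²/575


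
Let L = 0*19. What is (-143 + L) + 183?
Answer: 40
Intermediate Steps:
L = 0
(-143 + L) + 183 = (-143 + 0) + 183 = -143 + 183 = 40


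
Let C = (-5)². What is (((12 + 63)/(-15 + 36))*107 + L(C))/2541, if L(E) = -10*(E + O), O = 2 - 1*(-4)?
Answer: 505/17787 ≈ 0.028392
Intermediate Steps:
C = 25
O = 6 (O = 2 + 4 = 6)
L(E) = -60 - 10*E (L(E) = -10*(E + 6) = -10*(6 + E) = -60 - 10*E)
(((12 + 63)/(-15 + 36))*107 + L(C))/2541 = (((12 + 63)/(-15 + 36))*107 + (-60 - 10*25))/2541 = ((75/21)*107 + (-60 - 250))*(1/2541) = ((75*(1/21))*107 - 310)*(1/2541) = ((25/7)*107 - 310)*(1/2541) = (2675/7 - 310)*(1/2541) = (505/7)*(1/2541) = 505/17787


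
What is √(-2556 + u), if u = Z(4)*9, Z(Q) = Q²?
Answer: 6*I*√67 ≈ 49.112*I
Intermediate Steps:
u = 144 (u = 4²*9 = 16*9 = 144)
√(-2556 + u) = √(-2556 + 144) = √(-2412) = 6*I*√67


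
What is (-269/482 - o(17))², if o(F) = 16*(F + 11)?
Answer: 46744602025/232324 ≈ 2.0120e+5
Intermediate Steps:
o(F) = 176 + 16*F (o(F) = 16*(11 + F) = 176 + 16*F)
(-269/482 - o(17))² = (-269/482 - (176 + 16*17))² = (-269*1/482 - (176 + 272))² = (-269/482 - 1*448)² = (-269/482 - 448)² = (-216205/482)² = 46744602025/232324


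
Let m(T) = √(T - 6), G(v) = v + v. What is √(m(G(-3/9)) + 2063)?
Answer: √(18567 + 6*I*√15)/3 ≈ 45.42 + 0.028423*I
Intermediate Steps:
G(v) = 2*v
m(T) = √(-6 + T)
√(m(G(-3/9)) + 2063) = √(√(-6 + 2*(-3/9)) + 2063) = √(√(-6 + 2*(-3*⅑)) + 2063) = √(√(-6 + 2*(-⅓)) + 2063) = √(√(-6 - ⅔) + 2063) = √(√(-20/3) + 2063) = √(2*I*√15/3 + 2063) = √(2063 + 2*I*√15/3)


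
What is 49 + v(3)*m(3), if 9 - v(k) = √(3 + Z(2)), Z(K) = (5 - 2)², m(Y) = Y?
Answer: 76 - 6*√3 ≈ 65.608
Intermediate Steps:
Z(K) = 9 (Z(K) = 3² = 9)
v(k) = 9 - 2*√3 (v(k) = 9 - √(3 + 9) = 9 - √12 = 9 - 2*√3)
49 + v(3)*m(3) = 49 + (9 - 2*√3)*3 = 49 + (27 - 6*√3) = 76 - 6*√3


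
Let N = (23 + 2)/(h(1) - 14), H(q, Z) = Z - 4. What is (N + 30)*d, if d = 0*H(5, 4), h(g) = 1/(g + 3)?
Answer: 0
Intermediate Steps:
H(q, Z) = -4 + Z
h(g) = 1/(3 + g)
d = 0 (d = 0*(-4 + 4) = 0*0 = 0)
N = -20/11 (N = (23 + 2)/(1/(3 + 1) - 14) = 25/(1/4 - 14) = 25/(-55/4) = 25*(-4/55) = -20/11 ≈ -1.8182)
(N + 30)*d = (-20/11 + 30)*0 = (310/11)*0 = 0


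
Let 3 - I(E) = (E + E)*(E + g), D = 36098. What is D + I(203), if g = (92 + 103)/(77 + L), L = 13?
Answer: -141590/3 ≈ -47197.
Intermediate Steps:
g = 13/6 (g = (92 + 103)/(77 + 13) = 195/90 = 195*(1/90) = 13/6 ≈ 2.1667)
I(E) = 3 - 2*E*(13/6 + E) (I(E) = 3 - (E + E)*(E + 13/6) = 3 - 2*E*(13/6 + E))
D + I(203) = 36098 + (3 - 2*203² - 13/3*203) = 36098 + (3 - 2*41209 - 2639/3) = 36098 + (3 - 82418 - 2639/3) = 36098 - 249884/3 = -141590/3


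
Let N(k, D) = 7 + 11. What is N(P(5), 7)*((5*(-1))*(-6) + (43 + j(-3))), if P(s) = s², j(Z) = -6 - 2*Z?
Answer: 1314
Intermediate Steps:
N(k, D) = 18
N(P(5), 7)*((5*(-1))*(-6) + (43 + j(-3))) = 18*((5*(-1))*(-6) + (43 + (-6 - 2*(-3)))) = 18*(-5*(-6) + (43 + (-6 + 6))) = 18*(30 + (43 + 0)) = 18*(30 + 43) = 18*73 = 1314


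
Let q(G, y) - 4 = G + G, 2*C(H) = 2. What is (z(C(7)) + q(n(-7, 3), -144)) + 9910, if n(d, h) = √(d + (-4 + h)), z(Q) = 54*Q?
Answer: 9968 + 4*I*√2 ≈ 9968.0 + 5.6569*I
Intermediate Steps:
C(H) = 1 (C(H) = (½)*2 = 1)
n(d, h) = √(-4 + d + h)
q(G, y) = 4 + 2*G (q(G, y) = 4 + (G + G) = 4 + 2*G)
(z(C(7)) + q(n(-7, 3), -144)) + 9910 = (54*1 + (4 + 2*√(-4 - 7 + 3))) + 9910 = (54 + (4 + 2*√(-8))) + 9910 = (54 + (4 + 2*(2*I*√2))) + 9910 = (54 + (4 + 4*I*√2)) + 9910 = (58 + 4*I*√2) + 9910 = 9968 + 4*I*√2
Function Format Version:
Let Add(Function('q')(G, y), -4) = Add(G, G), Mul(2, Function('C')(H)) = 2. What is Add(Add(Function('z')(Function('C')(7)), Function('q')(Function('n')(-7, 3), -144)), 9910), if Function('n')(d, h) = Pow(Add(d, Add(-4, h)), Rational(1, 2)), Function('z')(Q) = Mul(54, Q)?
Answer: Add(9968, Mul(4, I, Pow(2, Rational(1, 2)))) ≈ Add(9968.0, Mul(5.6569, I))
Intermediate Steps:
Function('C')(H) = 1 (Function('C')(H) = Mul(Rational(1, 2), 2) = 1)
Function('n')(d, h) = Pow(Add(-4, d, h), Rational(1, 2))
Function('q')(G, y) = Add(4, Mul(2, G)) (Function('q')(G, y) = Add(4, Add(G, G)) = Add(4, Mul(2, G)))
Add(Add(Function('z')(Function('C')(7)), Function('q')(Function('n')(-7, 3), -144)), 9910) = Add(Add(Mul(54, 1), Add(4, Mul(2, Pow(Add(-4, -7, 3), Rational(1, 2))))), 9910) = Add(Add(54, Add(4, Mul(2, Pow(-8, Rational(1, 2))))), 9910) = Add(Add(54, Add(4, Mul(2, Mul(2, I, Pow(2, Rational(1, 2)))))), 9910) = Add(Add(54, Add(4, Mul(4, I, Pow(2, Rational(1, 2))))), 9910) = Add(Add(58, Mul(4, I, Pow(2, Rational(1, 2)))), 9910) = Add(9968, Mul(4, I, Pow(2, Rational(1, 2))))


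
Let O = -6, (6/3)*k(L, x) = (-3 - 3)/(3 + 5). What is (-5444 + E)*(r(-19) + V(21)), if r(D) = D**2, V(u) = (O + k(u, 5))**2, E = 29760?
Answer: 156260695/16 ≈ 9.7663e+6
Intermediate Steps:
k(L, x) = -3/8 (k(L, x) = ((-3 - 3)/(3 + 5))/2 = (-6/8)/2 = (-6*1/8)/2 = (1/2)*(-3/4) = -3/8)
V(u) = 2601/64 (V(u) = (-6 - 3/8)**2 = (-51/8)**2 = 2601/64)
(-5444 + E)*(r(-19) + V(21)) = (-5444 + 29760)*((-19)**2 + 2601/64) = 24316*(361 + 2601/64) = 24316*(25705/64) = 156260695/16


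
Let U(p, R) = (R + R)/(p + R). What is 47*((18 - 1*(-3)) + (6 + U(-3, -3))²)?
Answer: 3290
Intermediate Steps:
U(p, R) = 2*R/(R + p) (U(p, R) = (2*R)/(R + p) = 2*R/(R + p))
47*((18 - 1*(-3)) + (6 + U(-3, -3))²) = 47*((18 - 1*(-3)) + (6 + 2*(-3)/(-3 - 3))²) = 47*((18 + 3) + (6 + 2*(-3)/(-6))²) = 47*(21 + (6 + 2*(-3)*(-⅙))²) = 47*(21 + (6 + 1)²) = 47*(21 + 7²) = 47*(21 + 49) = 47*70 = 3290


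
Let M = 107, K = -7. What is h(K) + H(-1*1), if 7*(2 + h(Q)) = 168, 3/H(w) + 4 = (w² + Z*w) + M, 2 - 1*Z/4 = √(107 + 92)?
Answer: 8312/377 - 3*√199/1508 ≈ 22.020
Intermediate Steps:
Z = 8 - 4*√199 (Z = 8 - 4*√(107 + 92) = 8 - 4*√199 ≈ -48.427)
H(w) = 3/(103 + w² + w*(8 - 4*√199)) (H(w) = 3/(-4 + ((w² + (8 - 4*√199)*w) + 107)) = 3/(-4 + ((w² + w*(8 - 4*√199)) + 107)) = 3/(-4 + (107 + w² + w*(8 - 4*√199))) = 3/(103 + w² + w*(8 - 4*√199)))
h(Q) = 22 (h(Q) = -2 + (⅐)*168 = -2 + 24 = 22)
h(K) + H(-1*1) = 22 + 3/(103 + (-1*1)² + 4*(-1*1)*(2 - √199)) = 22 + 3/(103 + (-1)² + 4*(-1)*(2 - √199)) = 22 + 3/(103 + 1 + (-8 + 4*√199)) = 22 + 3/(96 + 4*√199)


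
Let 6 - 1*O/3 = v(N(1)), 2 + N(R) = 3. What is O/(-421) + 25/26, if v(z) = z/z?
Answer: 10135/10946 ≈ 0.92591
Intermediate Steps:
N(R) = 1 (N(R) = -2 + 3 = 1)
v(z) = 1
O = 15 (O = 18 - 3*1 = 18 - 3 = 15)
O/(-421) + 25/26 = 15/(-421) + 25/26 = 15*(-1/421) + 25*(1/26) = -15/421 + 25/26 = 10135/10946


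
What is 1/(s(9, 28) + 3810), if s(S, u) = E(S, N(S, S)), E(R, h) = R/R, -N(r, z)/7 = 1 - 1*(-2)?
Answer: 1/3811 ≈ 0.00026240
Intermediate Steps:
N(r, z) = -21 (N(r, z) = -7*(1 - 1*(-2)) = -7*(1 + 2) = -7*3 = -21)
E(R, h) = 1
s(S, u) = 1
1/(s(9, 28) + 3810) = 1/(1 + 3810) = 1/3811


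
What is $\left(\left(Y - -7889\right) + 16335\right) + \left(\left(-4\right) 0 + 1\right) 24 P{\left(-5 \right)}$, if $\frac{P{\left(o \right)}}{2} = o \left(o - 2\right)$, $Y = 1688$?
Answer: $27592$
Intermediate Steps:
$P{\left(o \right)} = 2 o \left(-2 + o\right)$ ($P{\left(o \right)} = 2 o \left(o - 2\right) = 2 o \left(-2 + o\right)$)
$\left(\left(Y - -7889\right) + 16335\right) + \left(\left(-4\right) 0 + 1\right) 24 P{\left(-5 \right)} = \left(\left(1688 - -7889\right) + 16335\right) + \left(\left(-4\right) 0 + 1\right) 24 \cdot 2 \left(-5\right) \left(-2 - 5\right) = \left(\left(1688 + 7889\right) + 16335\right) + \left(0 + 1\right) 24 \cdot 2 \left(-5\right) \left(-7\right) = \left(9577 + 16335\right) + 1 \cdot 24 \cdot 70 = 25912 + 24 \cdot 70 = 25912 + 1680 = 27592$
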